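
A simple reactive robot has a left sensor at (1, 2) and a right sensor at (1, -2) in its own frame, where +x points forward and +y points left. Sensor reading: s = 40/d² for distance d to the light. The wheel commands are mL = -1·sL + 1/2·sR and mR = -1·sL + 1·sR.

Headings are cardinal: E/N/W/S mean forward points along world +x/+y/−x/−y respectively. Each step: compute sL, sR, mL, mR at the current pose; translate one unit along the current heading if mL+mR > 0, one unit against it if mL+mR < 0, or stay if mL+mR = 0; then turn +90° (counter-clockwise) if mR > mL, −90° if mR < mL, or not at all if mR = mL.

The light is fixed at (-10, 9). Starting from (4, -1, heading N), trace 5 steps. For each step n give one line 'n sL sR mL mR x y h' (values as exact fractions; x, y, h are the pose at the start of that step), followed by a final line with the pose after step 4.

n=0: pose=(4,-1,N); sL=8/45, sR=40/337; mL=-1796/15165, mR=-896/15165; mL+mR=-2692/15165 → advance -1; mR−mL=20/337 → turn +1·90°
n=1: pose=(4,-2,W); sL=20/169, sR=4/25; mL=-162/4225, mR=176/4225; mL+mR=14/4225 → advance +1; mR−mL=2/25 → turn +1·90°
n=2: pose=(3,-2,S); sL=40/369, sR=8/53; mL=-644/19557, mR=832/19557; mL+mR=188/19557 → advance +1; mR−mL=4/53 → turn +1·90°
n=3: pose=(3,-3,E); sL=5/37, sR=5/49; mL=-305/3626, mR=-60/1813; mL+mR=-425/3626 → advance -1; mR−mL=5/98 → turn +1·90°
n=4: pose=(2,-3,N); sL=40/221, sR=40/317; mL=-8260/70057, mR=-3840/70057; mL+mR=-12100/70057 → advance -1; mR−mL=20/317 → turn +1·90°

0 8/45 40/337 -1796/15165 -896/15165 4 -1 N
1 20/169 4/25 -162/4225 176/4225 4 -2 W
2 40/369 8/53 -644/19557 832/19557 3 -2 S
3 5/37 5/49 -305/3626 -60/1813 3 -3 E
4 40/221 40/317 -8260/70057 -3840/70057 2 -3 N
final 2 -4 W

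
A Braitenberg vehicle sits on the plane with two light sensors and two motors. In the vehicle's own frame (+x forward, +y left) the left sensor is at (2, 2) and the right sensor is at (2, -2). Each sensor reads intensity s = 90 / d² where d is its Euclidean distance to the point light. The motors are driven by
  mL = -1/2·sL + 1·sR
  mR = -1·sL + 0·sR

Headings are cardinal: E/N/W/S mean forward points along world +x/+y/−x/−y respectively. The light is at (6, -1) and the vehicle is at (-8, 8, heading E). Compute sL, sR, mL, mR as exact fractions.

left sensor world pos  = (-6, 10); dL² = 265
right sensor world pos = (-6, 6); dR² = 193
sL = 90/265 = 18/53
sR = 90/193 = 90/193
mL = -1/2·sL + 1·sR = 3033/10229
mR = -1·sL + 0·sR = -18/53

18/53 90/193 3033/10229 -18/53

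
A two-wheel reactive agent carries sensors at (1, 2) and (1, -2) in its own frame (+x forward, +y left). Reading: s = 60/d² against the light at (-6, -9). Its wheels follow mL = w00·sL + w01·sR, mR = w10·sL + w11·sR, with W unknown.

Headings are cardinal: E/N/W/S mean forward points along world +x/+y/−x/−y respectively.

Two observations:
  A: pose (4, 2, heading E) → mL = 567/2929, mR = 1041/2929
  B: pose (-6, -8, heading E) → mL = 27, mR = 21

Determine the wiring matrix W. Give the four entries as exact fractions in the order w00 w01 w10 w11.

-1/2 1 1 1/2

obs A: pose=(4,2,E) → sL=6/29, sR=30/101, mL=567/2929, mR=1041/2929
obs B: pose=(-6,-8,E) → sL=6, sR=30, mL=27, mR=21
sensor matrix S = [[6/29, 30/101], [6, 30]]; det S = 12960/2929
solve [mL_A; mL_B] = S·[w00; w01] and [mR_A; mR_B] = S·[w10; w11]:
  w00 = -1/2, w01 = 1, w10 = 1, w11 = 1/2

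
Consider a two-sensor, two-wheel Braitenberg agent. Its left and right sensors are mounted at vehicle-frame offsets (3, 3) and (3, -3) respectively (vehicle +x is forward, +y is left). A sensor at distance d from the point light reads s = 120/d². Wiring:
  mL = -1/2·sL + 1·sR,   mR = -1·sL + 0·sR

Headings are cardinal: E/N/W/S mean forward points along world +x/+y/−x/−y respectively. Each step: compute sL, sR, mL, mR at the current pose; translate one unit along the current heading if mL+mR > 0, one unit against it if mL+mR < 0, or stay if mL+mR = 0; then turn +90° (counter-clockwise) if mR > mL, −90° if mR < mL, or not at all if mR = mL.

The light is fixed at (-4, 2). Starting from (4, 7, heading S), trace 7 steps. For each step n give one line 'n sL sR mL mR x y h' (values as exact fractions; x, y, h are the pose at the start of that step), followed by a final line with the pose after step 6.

n=0: pose=(4,7,S); sL=24/25, sR=120/29; mL=2652/725, mR=-24/25; mL+mR=1956/725 → advance +1; mR−mL=-3348/725 → turn -1·90°
n=1: pose=(4,6,W); sL=60/13, sR=60/37; mL=-330/481, mR=-60/13; mL+mR=-2550/481 → advance -1; mR−mL=-1890/481 → turn -1·90°
n=2: pose=(5,6,N); sL=24/17, sR=120/193; mL=-276/3281, mR=-24/17; mL+mR=-4908/3281 → advance -1; mR−mL=-4356/3281 → turn -1·90°
n=3: pose=(5,5,E); sL=2/3, sR=5/6; mL=1/2, mR=-2/3; mL+mR=-1/6 → advance -1; mR−mL=-7/6 → turn -1·90°
n=4: pose=(4,5,S); sL=120/121, sR=24/5; mL=2604/605, mR=-120/121; mL+mR=2004/605 → advance +1; mR−mL=-3204/605 → turn -1·90°
n=5: pose=(4,4,W); sL=60/13, sR=12/5; mL=6/65, mR=-60/13; mL+mR=-294/65 → advance -1; mR−mL=-306/65 → turn -1·90°
n=6: pose=(5,4,N); sL=120/61, sR=120/169; mL=-2820/10309, mR=-120/61; mL+mR=-23100/10309 → advance -1; mR−mL=-17460/10309 → turn -1·90°

0 24/25 120/29 2652/725 -24/25 4 7 S
1 60/13 60/37 -330/481 -60/13 4 6 W
2 24/17 120/193 -276/3281 -24/17 5 6 N
3 2/3 5/6 1/2 -2/3 5 5 E
4 120/121 24/5 2604/605 -120/121 4 5 S
5 60/13 12/5 6/65 -60/13 4 4 W
6 120/61 120/169 -2820/10309 -120/61 5 4 N
final 5 3 E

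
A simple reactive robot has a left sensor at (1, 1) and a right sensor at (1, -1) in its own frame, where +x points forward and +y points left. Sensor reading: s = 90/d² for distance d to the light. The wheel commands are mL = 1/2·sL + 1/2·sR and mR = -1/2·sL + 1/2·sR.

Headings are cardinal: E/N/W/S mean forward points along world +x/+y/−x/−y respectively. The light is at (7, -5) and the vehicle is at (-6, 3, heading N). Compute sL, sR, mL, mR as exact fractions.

left sensor world pos  = (-7, 4); dL² = 277
right sensor world pos = (-5, 4); dR² = 225
sL = 90/277 = 90/277
sR = 90/225 = 2/5
mL = 1/2·sL + 1/2·sR = 502/1385
mR = -1/2·sL + 1/2·sR = 52/1385

90/277 2/5 502/1385 52/1385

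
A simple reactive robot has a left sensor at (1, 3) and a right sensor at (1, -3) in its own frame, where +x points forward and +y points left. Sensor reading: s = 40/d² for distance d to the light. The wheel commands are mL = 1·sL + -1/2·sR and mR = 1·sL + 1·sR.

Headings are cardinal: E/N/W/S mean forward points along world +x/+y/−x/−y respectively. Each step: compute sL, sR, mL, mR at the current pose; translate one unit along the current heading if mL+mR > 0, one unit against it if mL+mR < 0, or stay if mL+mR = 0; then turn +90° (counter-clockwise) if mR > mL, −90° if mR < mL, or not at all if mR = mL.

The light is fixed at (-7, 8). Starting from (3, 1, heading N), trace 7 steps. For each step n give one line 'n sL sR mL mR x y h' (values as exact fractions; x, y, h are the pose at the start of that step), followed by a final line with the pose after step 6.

0 8/17 8/41 260/697 464/697 3 1 N
1 20/81 4/9 2/81 56/81 3 2 W
2 40/193 8/17 -92/3281 2224/3281 2 2 S
3 10/29 1/5 71/290 79/145 2 1 E
4 8/17 8/41 260/697 464/697 3 1 N
5 20/81 4/9 2/81 56/81 3 2 W
6 40/193 8/17 -92/3281 2224/3281 2 2 S
final 2 1 E

n=0: pose=(3,1,N); sL=8/17, sR=8/41; mL=260/697, mR=464/697; mL+mR=724/697 → advance +1; mR−mL=12/41 → turn +1·90°
n=1: pose=(3,2,W); sL=20/81, sR=4/9; mL=2/81, mR=56/81; mL+mR=58/81 → advance +1; mR−mL=2/3 → turn +1·90°
n=2: pose=(2,2,S); sL=40/193, sR=8/17; mL=-92/3281, mR=2224/3281; mL+mR=2132/3281 → advance +1; mR−mL=12/17 → turn +1·90°
n=3: pose=(2,1,E); sL=10/29, sR=1/5; mL=71/290, mR=79/145; mL+mR=229/290 → advance +1; mR−mL=3/10 → turn +1·90°
n=4: pose=(3,1,N); sL=8/17, sR=8/41; mL=260/697, mR=464/697; mL+mR=724/697 → advance +1; mR−mL=12/41 → turn +1·90°
n=5: pose=(3,2,W); sL=20/81, sR=4/9; mL=2/81, mR=56/81; mL+mR=58/81 → advance +1; mR−mL=2/3 → turn +1·90°
n=6: pose=(2,2,S); sL=40/193, sR=8/17; mL=-92/3281, mR=2224/3281; mL+mR=2132/3281 → advance +1; mR−mL=12/17 → turn +1·90°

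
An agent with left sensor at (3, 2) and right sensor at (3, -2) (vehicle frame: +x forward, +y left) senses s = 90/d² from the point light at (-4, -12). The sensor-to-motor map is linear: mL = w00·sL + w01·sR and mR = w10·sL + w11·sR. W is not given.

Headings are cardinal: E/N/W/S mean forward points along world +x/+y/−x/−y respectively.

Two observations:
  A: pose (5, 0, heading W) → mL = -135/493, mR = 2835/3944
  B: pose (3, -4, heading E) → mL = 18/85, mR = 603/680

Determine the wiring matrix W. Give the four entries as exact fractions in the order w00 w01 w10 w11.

-1 1 1/2 1

obs A: pose=(5,0,W) → sL=45/68, sR=45/116, mL=-135/493, mR=2835/3944
obs B: pose=(3,-4,E) → sL=9/20, sR=45/68, mL=18/85, mR=603/680
sensor matrix S = [[45/68, 45/116], [9/20, 45/68]]; det S = 8829/33524
solve [mL_A; mL_B] = S·[w00; w01] and [mR_A; mR_B] = S·[w10; w11]:
  w00 = -1, w01 = 1, w10 = 1/2, w11 = 1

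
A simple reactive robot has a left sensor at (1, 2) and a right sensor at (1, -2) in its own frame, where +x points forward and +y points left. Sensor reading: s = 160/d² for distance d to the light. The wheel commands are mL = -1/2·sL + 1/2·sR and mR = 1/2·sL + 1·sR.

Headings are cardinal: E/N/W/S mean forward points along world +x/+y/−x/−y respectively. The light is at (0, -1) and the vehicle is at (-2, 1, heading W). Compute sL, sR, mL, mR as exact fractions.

left sensor world pos  = (-3, -1); dL² = 9
right sensor world pos = (-3, 3); dR² = 25
sL = 160/9 = 160/9
sR = 160/25 = 32/5
mL = -1/2·sL + 1/2·sR = -256/45
mR = 1/2·sL + 1·sR = 688/45

160/9 32/5 -256/45 688/45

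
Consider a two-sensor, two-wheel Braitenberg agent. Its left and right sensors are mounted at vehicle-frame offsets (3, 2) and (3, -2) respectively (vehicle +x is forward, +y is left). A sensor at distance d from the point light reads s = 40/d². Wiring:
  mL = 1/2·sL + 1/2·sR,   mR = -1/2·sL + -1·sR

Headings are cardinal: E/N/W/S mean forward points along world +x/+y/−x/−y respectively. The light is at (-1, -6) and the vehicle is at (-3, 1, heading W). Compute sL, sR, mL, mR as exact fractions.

4/5 20/53 156/265 -206/265

left sensor world pos  = (-6, -1); dL² = 50
right sensor world pos = (-6, 3); dR² = 106
sL = 40/50 = 4/5
sR = 40/106 = 20/53
mL = 1/2·sL + 1/2·sR = 156/265
mR = -1/2·sL + -1·sR = -206/265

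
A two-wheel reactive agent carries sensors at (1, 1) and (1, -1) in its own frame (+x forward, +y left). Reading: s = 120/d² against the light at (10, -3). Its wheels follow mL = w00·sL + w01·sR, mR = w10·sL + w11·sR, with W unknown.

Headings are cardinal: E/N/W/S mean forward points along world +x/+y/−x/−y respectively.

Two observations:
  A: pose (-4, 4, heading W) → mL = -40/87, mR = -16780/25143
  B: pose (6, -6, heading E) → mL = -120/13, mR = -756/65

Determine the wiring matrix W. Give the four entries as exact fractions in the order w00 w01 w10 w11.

-1 0 -1 -1/2

obs A: pose=(-4,4,W) → sL=40/87, sR=120/289, mL=-40/87, mR=-16780/25143
obs B: pose=(6,-6,E) → sL=120/13, sR=24/5, mL=-120/13, mR=-756/65
sensor matrix S = [[40/87, 120/289], [120/13, 24/5]]; det S = -177152/108953
solve [mL_A; mL_B] = S·[w00; w01] and [mR_A; mR_B] = S·[w10; w11]:
  w00 = -1, w01 = 0, w10 = -1, w11 = -1/2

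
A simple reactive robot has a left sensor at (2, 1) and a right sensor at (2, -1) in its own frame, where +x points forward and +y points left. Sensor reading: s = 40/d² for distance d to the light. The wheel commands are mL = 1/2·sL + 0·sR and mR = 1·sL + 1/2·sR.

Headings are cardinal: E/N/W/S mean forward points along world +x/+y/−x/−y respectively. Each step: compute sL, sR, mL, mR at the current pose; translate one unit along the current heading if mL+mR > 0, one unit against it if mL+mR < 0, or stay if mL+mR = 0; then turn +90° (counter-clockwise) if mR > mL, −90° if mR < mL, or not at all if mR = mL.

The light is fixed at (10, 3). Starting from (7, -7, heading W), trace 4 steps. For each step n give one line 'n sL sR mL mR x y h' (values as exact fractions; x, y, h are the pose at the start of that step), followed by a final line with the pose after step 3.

0 20/73 20/53 10/73 1790/3869 7 -7 W
1 40/153 40/169 20/153 9820/25857 6 -7 S
2 5/13 10/37 5/26 250/481 6 -8 E
3 40/97 8/17 20/97 1068/1649 7 -8 N
final 7 -7 W

n=0: pose=(7,-7,W); sL=20/73, sR=20/53; mL=10/73, mR=1790/3869; mL+mR=2320/3869 → advance +1; mR−mL=1260/3869 → turn +1·90°
n=1: pose=(6,-7,S); sL=40/153, sR=40/169; mL=20/153, mR=9820/25857; mL+mR=4400/8619 → advance +1; mR−mL=6440/25857 → turn +1·90°
n=2: pose=(6,-8,E); sL=5/13, sR=10/37; mL=5/26, mR=250/481; mL+mR=685/962 → advance +1; mR−mL=315/962 → turn +1·90°
n=3: pose=(7,-8,N); sL=40/97, sR=8/17; mL=20/97, mR=1068/1649; mL+mR=1408/1649 → advance +1; mR−mL=728/1649 → turn +1·90°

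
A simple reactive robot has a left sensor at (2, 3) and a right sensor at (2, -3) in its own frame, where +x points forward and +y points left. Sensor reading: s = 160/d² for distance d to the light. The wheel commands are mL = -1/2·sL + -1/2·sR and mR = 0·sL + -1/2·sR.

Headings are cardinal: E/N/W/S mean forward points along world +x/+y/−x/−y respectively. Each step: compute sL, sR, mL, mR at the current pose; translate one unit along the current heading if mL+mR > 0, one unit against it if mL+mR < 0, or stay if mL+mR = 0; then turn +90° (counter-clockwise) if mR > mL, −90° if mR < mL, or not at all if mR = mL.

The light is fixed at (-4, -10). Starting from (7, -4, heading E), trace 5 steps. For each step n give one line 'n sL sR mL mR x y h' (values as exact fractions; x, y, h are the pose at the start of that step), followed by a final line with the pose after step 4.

n=0: pose=(7,-4,E); sL=16/25, sR=80/89; mL=-1712/2225, mR=-40/89; mL+mR=-2712/2225 → advance -1; mR−mL=8/25 → turn +1·90°
n=1: pose=(6,-4,N); sL=160/113, sR=160/233; mL=-27680/26329, mR=-80/233; mL+mR=-36720/26329 → advance -1; mR−mL=80/113 → turn +1·90°
n=2: pose=(6,-5,W); sL=40/17, sR=5/4; mL=-245/136, mR=-5/8; mL+mR=-165/68 → advance -1; mR−mL=20/17 → turn +1·90°
n=3: pose=(7,-5,S); sL=32/41, sR=160/73; mL=-4448/2993, mR=-80/73; mL+mR=-7728/2993 → advance -1; mR−mL=16/41 → turn +1·90°
n=4: pose=(7,-4,E); sL=16/25, sR=80/89; mL=-1712/2225, mR=-40/89; mL+mR=-2712/2225 → advance -1; mR−mL=8/25 → turn +1·90°

0 16/25 80/89 -1712/2225 -40/89 7 -4 E
1 160/113 160/233 -27680/26329 -80/233 6 -4 N
2 40/17 5/4 -245/136 -5/8 6 -5 W
3 32/41 160/73 -4448/2993 -80/73 7 -5 S
4 16/25 80/89 -1712/2225 -40/89 7 -4 E
final 6 -4 N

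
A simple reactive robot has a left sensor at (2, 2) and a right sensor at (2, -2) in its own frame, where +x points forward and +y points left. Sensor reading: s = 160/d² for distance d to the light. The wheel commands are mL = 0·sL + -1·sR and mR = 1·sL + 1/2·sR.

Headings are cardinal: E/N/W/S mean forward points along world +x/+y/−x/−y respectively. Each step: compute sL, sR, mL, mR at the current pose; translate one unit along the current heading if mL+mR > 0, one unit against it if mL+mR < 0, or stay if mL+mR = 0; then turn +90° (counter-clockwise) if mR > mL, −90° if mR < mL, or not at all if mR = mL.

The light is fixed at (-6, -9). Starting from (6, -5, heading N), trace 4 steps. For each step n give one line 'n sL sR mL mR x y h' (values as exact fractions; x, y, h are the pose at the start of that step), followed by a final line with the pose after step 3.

0 20/17 20/29 -20/29 750/493 6 -5 N
1 160/109 160/149 -160/149 32560/16241 6 -4 W
2 80/89 16/9 -16/9 1432/801 5 -4 S
3 32/41 160/173 -160/173 8816/7093 5 -5 E
final 6 -5 N

n=0: pose=(6,-5,N); sL=20/17, sR=20/29; mL=-20/29, mR=750/493; mL+mR=410/493 → advance +1; mR−mL=1090/493 → turn +1·90°
n=1: pose=(6,-4,W); sL=160/109, sR=160/149; mL=-160/149, mR=32560/16241; mL+mR=15120/16241 → advance +1; mR−mL=50000/16241 → turn +1·90°
n=2: pose=(5,-4,S); sL=80/89, sR=16/9; mL=-16/9, mR=1432/801; mL+mR=8/801 → advance +1; mR−mL=952/267 → turn +1·90°
n=3: pose=(5,-5,E); sL=32/41, sR=160/173; mL=-160/173, mR=8816/7093; mL+mR=2256/7093 → advance +1; mR−mL=15376/7093 → turn +1·90°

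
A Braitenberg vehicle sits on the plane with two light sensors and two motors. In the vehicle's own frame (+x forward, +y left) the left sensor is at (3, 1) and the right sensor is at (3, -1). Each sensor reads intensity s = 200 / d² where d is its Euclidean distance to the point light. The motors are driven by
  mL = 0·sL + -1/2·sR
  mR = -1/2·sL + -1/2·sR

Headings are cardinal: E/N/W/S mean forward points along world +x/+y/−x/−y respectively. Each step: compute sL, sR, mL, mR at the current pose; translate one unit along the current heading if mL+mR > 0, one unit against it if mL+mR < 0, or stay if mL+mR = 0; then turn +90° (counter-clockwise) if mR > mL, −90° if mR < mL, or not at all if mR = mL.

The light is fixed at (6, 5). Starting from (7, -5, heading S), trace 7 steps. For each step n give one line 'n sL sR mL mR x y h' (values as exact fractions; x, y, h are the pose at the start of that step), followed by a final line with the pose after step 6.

0 200/173 200/169 -100/169 -34200/29237 7 -5 S
1 25/13 50/17 -25/17 -1075/442 7 -4 W
2 200/37 40/9 -20/9 -1640/333 8 -4 N
3 100/53 100/73 -50/73 -6300/3869 8 -5 E
4 200/173 200/169 -100/169 -34200/29237 7 -5 S
5 25/13 50/17 -25/17 -1075/442 7 -4 W
6 200/37 40/9 -20/9 -1640/333 8 -4 N
final 8 -5 E

n=0: pose=(7,-5,S); sL=200/173, sR=200/169; mL=-100/169, mR=-34200/29237; mL+mR=-51500/29237 → advance -1; mR−mL=-100/173 → turn -1·90°
n=1: pose=(7,-4,W); sL=25/13, sR=50/17; mL=-25/17, mR=-1075/442; mL+mR=-1725/442 → advance -1; mR−mL=-25/26 → turn -1·90°
n=2: pose=(8,-4,N); sL=200/37, sR=40/9; mL=-20/9, mR=-1640/333; mL+mR=-2380/333 → advance -1; mR−mL=-100/37 → turn -1·90°
n=3: pose=(8,-5,E); sL=100/53, sR=100/73; mL=-50/73, mR=-6300/3869; mL+mR=-8950/3869 → advance -1; mR−mL=-50/53 → turn -1·90°
n=4: pose=(7,-5,S); sL=200/173, sR=200/169; mL=-100/169, mR=-34200/29237; mL+mR=-51500/29237 → advance -1; mR−mL=-100/173 → turn -1·90°
n=5: pose=(7,-4,W); sL=25/13, sR=50/17; mL=-25/17, mR=-1075/442; mL+mR=-1725/442 → advance -1; mR−mL=-25/26 → turn -1·90°
n=6: pose=(8,-4,N); sL=200/37, sR=40/9; mL=-20/9, mR=-1640/333; mL+mR=-2380/333 → advance -1; mR−mL=-100/37 → turn -1·90°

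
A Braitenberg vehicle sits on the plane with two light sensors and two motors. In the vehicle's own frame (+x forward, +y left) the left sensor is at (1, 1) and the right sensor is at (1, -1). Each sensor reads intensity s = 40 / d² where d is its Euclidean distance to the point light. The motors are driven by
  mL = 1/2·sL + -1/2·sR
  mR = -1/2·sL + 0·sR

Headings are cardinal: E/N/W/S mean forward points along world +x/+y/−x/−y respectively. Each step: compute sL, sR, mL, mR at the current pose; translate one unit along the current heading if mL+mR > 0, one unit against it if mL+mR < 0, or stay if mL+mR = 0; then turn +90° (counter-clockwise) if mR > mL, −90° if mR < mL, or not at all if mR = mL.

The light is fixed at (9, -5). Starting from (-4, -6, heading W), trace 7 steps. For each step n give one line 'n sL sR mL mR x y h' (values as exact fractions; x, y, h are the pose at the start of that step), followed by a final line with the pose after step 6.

0 1/5 10/49 -1/490 -1/10 -4 -6 W
1 40/169 40/121 -960/20449 -20/169 -3 -6 N
2 20/61 4/13 8/793 -10/61 -3 -7 E
3 40/153 8/41 208/6273 -20/153 -4 -7 S
4 1/5 10/49 -1/490 -1/10 -4 -6 W
5 40/169 40/121 -960/20449 -20/169 -3 -6 N
6 20/61 4/13 8/793 -10/61 -3 -7 E
final -4 -7 S

n=0: pose=(-4,-6,W); sL=1/5, sR=10/49; mL=-1/490, mR=-1/10; mL+mR=-5/49 → advance -1; mR−mL=-24/245 → turn -1·90°
n=1: pose=(-3,-6,N); sL=40/169, sR=40/121; mL=-960/20449, mR=-20/169; mL+mR=-20/121 → advance -1; mR−mL=-1460/20449 → turn -1·90°
n=2: pose=(-3,-7,E); sL=20/61, sR=4/13; mL=8/793, mR=-10/61; mL+mR=-2/13 → advance -1; mR−mL=-138/793 → turn -1·90°
n=3: pose=(-4,-7,S); sL=40/153, sR=8/41; mL=208/6273, mR=-20/153; mL+mR=-4/41 → advance -1; mR−mL=-1028/6273 → turn -1·90°
n=4: pose=(-4,-6,W); sL=1/5, sR=10/49; mL=-1/490, mR=-1/10; mL+mR=-5/49 → advance -1; mR−mL=-24/245 → turn -1·90°
n=5: pose=(-3,-6,N); sL=40/169, sR=40/121; mL=-960/20449, mR=-20/169; mL+mR=-20/121 → advance -1; mR−mL=-1460/20449 → turn -1·90°
n=6: pose=(-3,-7,E); sL=20/61, sR=4/13; mL=8/793, mR=-10/61; mL+mR=-2/13 → advance -1; mR−mL=-138/793 → turn -1·90°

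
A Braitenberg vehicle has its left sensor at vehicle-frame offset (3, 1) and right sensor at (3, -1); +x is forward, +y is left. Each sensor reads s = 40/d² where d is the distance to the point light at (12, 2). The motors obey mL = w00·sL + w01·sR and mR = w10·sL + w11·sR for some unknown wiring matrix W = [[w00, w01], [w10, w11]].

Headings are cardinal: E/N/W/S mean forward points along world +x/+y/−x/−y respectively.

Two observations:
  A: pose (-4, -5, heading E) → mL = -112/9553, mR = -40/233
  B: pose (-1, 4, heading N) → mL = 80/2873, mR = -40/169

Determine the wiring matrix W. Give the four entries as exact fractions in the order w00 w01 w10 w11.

obs A: pose=(-4,-5,E) → sL=8/41, sR=40/233, mL=-112/9553, mR=-40/233
obs B: pose=(-1,4,N) → sL=40/221, sR=40/169, mL=80/2873, mR=-40/169
sensor matrix S = [[8/41, 40/233], [40/221, 40/169]]; det S = 414720/27445769
solve [mL_A; mL_B] = S·[w00; w01] and [mR_A; mR_B] = S·[w10; w11]:
  w00 = -1/2, w01 = 1/2, w10 = 0, w11 = -1

-1/2 1/2 0 -1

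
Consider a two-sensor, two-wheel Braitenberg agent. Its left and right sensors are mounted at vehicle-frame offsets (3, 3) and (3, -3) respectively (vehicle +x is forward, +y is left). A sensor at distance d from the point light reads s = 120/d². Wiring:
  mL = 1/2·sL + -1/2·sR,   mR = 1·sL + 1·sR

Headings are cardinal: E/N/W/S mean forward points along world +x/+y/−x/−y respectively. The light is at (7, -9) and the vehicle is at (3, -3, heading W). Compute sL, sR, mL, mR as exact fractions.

60/29 12/13 216/377 1128/377

left sensor world pos  = (0, -6); dL² = 58
right sensor world pos = (0, 0); dR² = 130
sL = 120/58 = 60/29
sR = 120/130 = 12/13
mL = 1/2·sL + -1/2·sR = 216/377
mR = 1·sL + 1·sR = 1128/377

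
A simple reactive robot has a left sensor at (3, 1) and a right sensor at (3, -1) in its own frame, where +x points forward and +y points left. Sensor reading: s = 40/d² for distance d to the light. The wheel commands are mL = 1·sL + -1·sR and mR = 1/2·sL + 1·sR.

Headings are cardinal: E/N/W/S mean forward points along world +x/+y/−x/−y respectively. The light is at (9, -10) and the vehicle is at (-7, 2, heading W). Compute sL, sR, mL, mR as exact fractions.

left sensor world pos  = (-10, 1); dL² = 482
right sensor world pos = (-10, 3); dR² = 530
sL = 40/482 = 20/241
sR = 40/530 = 4/53
mL = 1·sL + -1·sR = 96/12773
mR = 1/2·sL + 1·sR = 1494/12773

20/241 4/53 96/12773 1494/12773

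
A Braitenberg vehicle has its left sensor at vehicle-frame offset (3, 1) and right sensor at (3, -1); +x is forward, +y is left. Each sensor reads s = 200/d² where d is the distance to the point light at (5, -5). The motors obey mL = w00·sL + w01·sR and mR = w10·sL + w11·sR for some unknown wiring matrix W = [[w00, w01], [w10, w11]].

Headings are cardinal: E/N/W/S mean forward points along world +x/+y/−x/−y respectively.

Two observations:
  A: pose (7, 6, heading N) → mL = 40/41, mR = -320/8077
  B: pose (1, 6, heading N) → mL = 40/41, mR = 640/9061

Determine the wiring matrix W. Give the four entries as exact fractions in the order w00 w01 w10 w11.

obs A: pose=(7,6,N) → sL=200/197, sR=40/41, mL=40/41, mR=-320/8077
obs B: pose=(1,6,N) → sL=200/221, sR=40/41, mL=40/41, mR=640/9061
sensor matrix S = [[200/197, 40/41], [200/221, 40/41]]; det S = 192000/1785017
solve [mL_A; mL_B] = S·[w00; w01] and [mR_A; mR_B] = S·[w10; w11]:
  w00 = 0, w01 = 1, w10 = -1, w11 = 1

0 1 -1 1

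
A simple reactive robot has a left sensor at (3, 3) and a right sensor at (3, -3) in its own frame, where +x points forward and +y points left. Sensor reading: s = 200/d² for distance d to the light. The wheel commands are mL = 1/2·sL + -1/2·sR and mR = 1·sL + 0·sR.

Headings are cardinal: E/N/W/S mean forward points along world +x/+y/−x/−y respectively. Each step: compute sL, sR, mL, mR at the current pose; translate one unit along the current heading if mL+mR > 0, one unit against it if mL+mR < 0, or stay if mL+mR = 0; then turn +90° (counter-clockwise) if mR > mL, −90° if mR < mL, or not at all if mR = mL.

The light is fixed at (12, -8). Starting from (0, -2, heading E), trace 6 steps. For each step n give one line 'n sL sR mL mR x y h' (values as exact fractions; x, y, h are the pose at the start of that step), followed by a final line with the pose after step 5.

n=0: pose=(0,-2,E); sL=100/81, sR=20/9; mL=-40/81, mR=100/81; mL+mR=20/27 → advance +1; mR−mL=140/81 → turn +1·90°
n=1: pose=(1,-2,N); sL=200/277, sR=40/29; mL=-2640/8033, mR=200/277; mL+mR=3160/8033 → advance +1; mR−mL=8440/8033 → turn +1·90°
n=2: pose=(1,-1,W); sL=50/53, sR=25/37; mL=525/3922, mR=50/53; mL+mR=4225/3922 → advance +1; mR−mL=3175/3922 → turn +1·90°
n=3: pose=(0,-1,S); sL=200/97, sR=200/241; mL=14400/23377, mR=200/97; mL+mR=62600/23377 → advance +1; mR−mL=33800/23377 → turn +1·90°
n=4: pose=(0,-2,E); sL=100/81, sR=20/9; mL=-40/81, mR=100/81; mL+mR=20/27 → advance +1; mR−mL=140/81 → turn +1·90°
n=5: pose=(1,-2,N); sL=200/277, sR=40/29; mL=-2640/8033, mR=200/277; mL+mR=3160/8033 → advance +1; mR−mL=8440/8033 → turn +1·90°

0 100/81 20/9 -40/81 100/81 0 -2 E
1 200/277 40/29 -2640/8033 200/277 1 -2 N
2 50/53 25/37 525/3922 50/53 1 -1 W
3 200/97 200/241 14400/23377 200/97 0 -1 S
4 100/81 20/9 -40/81 100/81 0 -2 E
5 200/277 40/29 -2640/8033 200/277 1 -2 N
final 1 -1 W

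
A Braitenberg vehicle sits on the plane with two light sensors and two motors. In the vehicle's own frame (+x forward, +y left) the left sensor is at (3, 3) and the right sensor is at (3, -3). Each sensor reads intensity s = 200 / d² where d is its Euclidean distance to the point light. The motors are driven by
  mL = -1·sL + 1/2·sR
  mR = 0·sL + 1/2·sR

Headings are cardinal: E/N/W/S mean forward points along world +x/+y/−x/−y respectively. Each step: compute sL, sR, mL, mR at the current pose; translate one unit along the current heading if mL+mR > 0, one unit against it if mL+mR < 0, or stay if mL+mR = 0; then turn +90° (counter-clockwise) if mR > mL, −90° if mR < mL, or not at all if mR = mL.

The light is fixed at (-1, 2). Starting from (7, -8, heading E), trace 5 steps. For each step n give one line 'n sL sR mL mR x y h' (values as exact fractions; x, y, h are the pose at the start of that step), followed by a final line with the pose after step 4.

n=0: pose=(7,-8,E); sL=20/17, sR=20/29; mL=-410/493, mR=10/29; mL+mR=-240/493 → advance -1; mR−mL=20/17 → turn +1·90°
n=1: pose=(6,-8,N); sL=40/13, sR=200/149; mL=-4660/1937, mR=100/149; mL+mR=-3360/1937 → advance -1; mR−mL=40/13 → turn +1·90°
n=2: pose=(6,-9,W); sL=50/53, sR=5/2; mL=65/212, mR=5/4; mL+mR=165/106 → advance +1; mR−mL=50/53 → turn +1·90°
n=3: pose=(5,-9,S); sL=200/277, sR=40/41; mL=-2660/11357, mR=20/41; mL+mR=2880/11357 → advance +1; mR−mL=200/277 → turn +1·90°
n=4: pose=(5,-10,E); sL=100/81, sR=100/153; mL=-1250/1377, mR=50/153; mL+mR=-800/1377 → advance -1; mR−mL=100/81 → turn +1·90°

0 20/17 20/29 -410/493 10/29 7 -8 E
1 40/13 200/149 -4660/1937 100/149 6 -8 N
2 50/53 5/2 65/212 5/4 6 -9 W
3 200/277 40/41 -2660/11357 20/41 5 -9 S
4 100/81 100/153 -1250/1377 50/153 5 -10 E
final 4 -10 N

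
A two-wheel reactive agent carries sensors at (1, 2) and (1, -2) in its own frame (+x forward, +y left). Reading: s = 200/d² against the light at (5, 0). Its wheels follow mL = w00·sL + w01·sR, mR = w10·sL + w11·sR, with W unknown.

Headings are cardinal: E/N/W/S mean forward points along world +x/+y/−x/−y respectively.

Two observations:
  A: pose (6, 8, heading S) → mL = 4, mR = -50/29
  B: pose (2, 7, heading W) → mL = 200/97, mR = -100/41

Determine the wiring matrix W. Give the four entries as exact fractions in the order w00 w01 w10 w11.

obs A: pose=(6,8,S) → sL=100/29, sR=4, mL=4, mR=-50/29
obs B: pose=(2,7,W) → sL=200/41, sR=200/97, mL=200/97, mR=-100/41
sensor matrix S = [[100/29, 4], [200/41, 200/97]]; det S = -1430400/115333
solve [mL_A; mL_B] = S·[w00; w01] and [mR_A; mR_B] = S·[w10; w11]:
  w00 = 0, w01 = 1, w10 = -1/2, w11 = 0

0 1 -1/2 0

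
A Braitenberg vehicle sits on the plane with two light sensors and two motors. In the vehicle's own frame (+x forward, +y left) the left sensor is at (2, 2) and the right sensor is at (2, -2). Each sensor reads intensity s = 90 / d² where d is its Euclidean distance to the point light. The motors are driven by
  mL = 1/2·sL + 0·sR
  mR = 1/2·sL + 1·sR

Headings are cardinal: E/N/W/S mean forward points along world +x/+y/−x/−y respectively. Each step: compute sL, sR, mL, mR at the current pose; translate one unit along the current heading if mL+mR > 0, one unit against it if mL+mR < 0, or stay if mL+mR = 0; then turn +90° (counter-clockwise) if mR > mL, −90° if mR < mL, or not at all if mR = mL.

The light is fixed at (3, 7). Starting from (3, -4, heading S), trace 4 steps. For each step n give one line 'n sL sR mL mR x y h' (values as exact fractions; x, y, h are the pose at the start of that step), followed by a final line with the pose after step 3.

0 90/173 90/173 45/173 135/173 3 -4 S
1 45/52 9/20 45/104 459/520 3 -5 E
2 90/101 90/109 45/101 13995/11009 4 -5 N
3 9/17 45/41 9/34 1899/1394 4 -4 W
final 3 -4 S

n=0: pose=(3,-4,S); sL=90/173, sR=90/173; mL=45/173, mR=135/173; mL+mR=180/173 → advance +1; mR−mL=90/173 → turn +1·90°
n=1: pose=(3,-5,E); sL=45/52, sR=9/20; mL=45/104, mR=459/520; mL+mR=171/130 → advance +1; mR−mL=9/20 → turn +1·90°
n=2: pose=(4,-5,N); sL=90/101, sR=90/109; mL=45/101, mR=13995/11009; mL+mR=18900/11009 → advance +1; mR−mL=90/109 → turn +1·90°
n=3: pose=(4,-4,W); sL=9/17, sR=45/41; mL=9/34, mR=1899/1394; mL+mR=1134/697 → advance +1; mR−mL=45/41 → turn +1·90°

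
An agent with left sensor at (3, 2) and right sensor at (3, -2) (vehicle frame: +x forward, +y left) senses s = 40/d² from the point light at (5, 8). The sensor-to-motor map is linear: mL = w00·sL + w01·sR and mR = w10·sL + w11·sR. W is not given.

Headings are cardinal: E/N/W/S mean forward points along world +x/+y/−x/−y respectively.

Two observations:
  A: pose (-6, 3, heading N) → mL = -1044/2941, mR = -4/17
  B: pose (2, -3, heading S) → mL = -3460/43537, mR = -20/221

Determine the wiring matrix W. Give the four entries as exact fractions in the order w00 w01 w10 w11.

obs A: pose=(-6,3,N) → sL=40/173, sR=8/17, mL=-1044/2941, mR=-4/17
obs B: pose=(2,-3,S) → sL=40/197, sR=40/221, mL=-3460/43537, mR=-20/221
sensor matrix S = [[40/173, 8/17], [40/197, 40/221]]; det S = -404480/7531901
solve [mL_A; mL_B] = S·[w00; w01] and [mR_A; mR_B] = S·[w10; w11]:
  w00 = 1/2, w01 = -1, w10 = 0, w11 = -1/2

1/2 -1 0 -1/2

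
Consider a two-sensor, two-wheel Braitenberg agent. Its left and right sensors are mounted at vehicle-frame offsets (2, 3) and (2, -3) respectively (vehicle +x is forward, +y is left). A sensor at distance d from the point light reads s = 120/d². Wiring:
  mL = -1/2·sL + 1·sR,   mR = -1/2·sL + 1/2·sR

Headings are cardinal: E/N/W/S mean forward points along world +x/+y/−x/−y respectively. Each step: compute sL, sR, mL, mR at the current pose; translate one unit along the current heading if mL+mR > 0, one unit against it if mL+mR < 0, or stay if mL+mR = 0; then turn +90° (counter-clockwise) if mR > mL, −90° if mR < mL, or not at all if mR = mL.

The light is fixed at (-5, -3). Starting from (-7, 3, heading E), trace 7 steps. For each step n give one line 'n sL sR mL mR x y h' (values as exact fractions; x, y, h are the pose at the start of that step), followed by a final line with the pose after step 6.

0 40/27 40/3 340/27 160/27 -7 3 E
1 6 15/4 3/4 -9/8 -6 3 S
2 24/5 120/109 -708/545 -1008/545 -6 4 W
3 4/3 4/3 2/3 0 -5 4 N
4 24/25 120/29 2652/725 1152/725 -5 5 E
5 30/13 3 24/13 9/26 -4 5 S
6 120/17 120/101 -4020/1717 -5040/1717 -4 4 W
final -3 4 N

n=0: pose=(-7,3,E); sL=40/27, sR=40/3; mL=340/27, mR=160/27; mL+mR=500/27 → advance +1; mR−mL=-20/3 → turn -1·90°
n=1: pose=(-6,3,S); sL=6, sR=15/4; mL=3/4, mR=-9/8; mL+mR=-3/8 → advance -1; mR−mL=-15/8 → turn -1·90°
n=2: pose=(-6,4,W); sL=24/5, sR=120/109; mL=-708/545, mR=-1008/545; mL+mR=-1716/545 → advance -1; mR−mL=-60/109 → turn -1·90°
n=3: pose=(-5,4,N); sL=4/3, sR=4/3; mL=2/3, mR=0; mL+mR=2/3 → advance +1; mR−mL=-2/3 → turn -1·90°
n=4: pose=(-5,5,E); sL=24/25, sR=120/29; mL=2652/725, mR=1152/725; mL+mR=3804/725 → advance +1; mR−mL=-60/29 → turn -1·90°
n=5: pose=(-4,5,S); sL=30/13, sR=3; mL=24/13, mR=9/26; mL+mR=57/26 → advance +1; mR−mL=-3/2 → turn -1·90°
n=6: pose=(-4,4,W); sL=120/17, sR=120/101; mL=-4020/1717, mR=-5040/1717; mL+mR=-9060/1717 → advance -1; mR−mL=-60/101 → turn -1·90°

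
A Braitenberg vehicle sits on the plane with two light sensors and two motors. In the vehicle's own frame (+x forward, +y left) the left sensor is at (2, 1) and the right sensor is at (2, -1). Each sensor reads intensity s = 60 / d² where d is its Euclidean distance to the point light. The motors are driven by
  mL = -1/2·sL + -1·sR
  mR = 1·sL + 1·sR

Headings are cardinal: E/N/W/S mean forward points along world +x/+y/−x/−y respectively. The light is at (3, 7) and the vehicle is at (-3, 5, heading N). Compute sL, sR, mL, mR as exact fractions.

left sensor world pos  = (-4, 7); dL² = 49
right sensor world pos = (-2, 7); dR² = 25
sL = 60/49 = 60/49
sR = 60/25 = 12/5
mL = -1/2·sL + -1·sR = -738/245
mR = 1·sL + 1·sR = 888/245

60/49 12/5 -738/245 888/245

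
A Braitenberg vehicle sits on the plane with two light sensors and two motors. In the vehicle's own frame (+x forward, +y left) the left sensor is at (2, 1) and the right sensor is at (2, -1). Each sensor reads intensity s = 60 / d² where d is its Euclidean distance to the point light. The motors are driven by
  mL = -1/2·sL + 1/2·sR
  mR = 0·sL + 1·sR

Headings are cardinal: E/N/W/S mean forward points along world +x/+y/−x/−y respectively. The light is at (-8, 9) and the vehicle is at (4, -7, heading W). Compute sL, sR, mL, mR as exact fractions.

60/389 12/65 384/25285 12/65

left sensor world pos  = (2, -8); dL² = 389
right sensor world pos = (2, -6); dR² = 325
sL = 60/389 = 60/389
sR = 60/325 = 12/65
mL = -1/2·sL + 1/2·sR = 384/25285
mR = 0·sL + 1·sR = 12/65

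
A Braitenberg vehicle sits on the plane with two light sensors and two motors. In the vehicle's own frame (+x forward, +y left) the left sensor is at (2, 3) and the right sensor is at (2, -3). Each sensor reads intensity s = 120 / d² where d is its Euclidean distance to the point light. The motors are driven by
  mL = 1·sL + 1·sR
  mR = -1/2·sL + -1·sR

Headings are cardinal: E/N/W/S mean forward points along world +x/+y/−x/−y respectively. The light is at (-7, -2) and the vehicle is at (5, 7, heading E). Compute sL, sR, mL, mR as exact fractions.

6/17 15/29 429/493 -342/493

left sensor world pos  = (7, 10); dL² = 340
right sensor world pos = (7, 4); dR² = 232
sL = 120/340 = 6/17
sR = 120/232 = 15/29
mL = 1·sL + 1·sR = 429/493
mR = -1/2·sL + -1·sR = -342/493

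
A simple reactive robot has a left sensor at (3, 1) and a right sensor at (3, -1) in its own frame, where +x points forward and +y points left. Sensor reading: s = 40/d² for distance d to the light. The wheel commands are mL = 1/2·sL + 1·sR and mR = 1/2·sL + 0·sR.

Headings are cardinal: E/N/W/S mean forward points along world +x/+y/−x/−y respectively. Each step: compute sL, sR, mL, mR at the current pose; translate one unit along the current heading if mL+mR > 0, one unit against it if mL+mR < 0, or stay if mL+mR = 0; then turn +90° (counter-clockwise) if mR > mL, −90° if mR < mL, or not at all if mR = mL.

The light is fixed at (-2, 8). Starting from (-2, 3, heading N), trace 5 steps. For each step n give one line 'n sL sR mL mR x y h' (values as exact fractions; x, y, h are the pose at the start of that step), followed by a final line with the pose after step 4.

n=0: pose=(-2,3,N); sL=8, sR=8; mL=12, mR=4; mL+mR=16 → advance +1; mR−mL=-8 → turn -1·90°
n=1: pose=(-2,4,E); sL=20/9, sR=20/17; mL=350/153, mR=10/9; mL+mR=520/153 → advance +1; mR−mL=-20/17 → turn -1·90°
n=2: pose=(-1,4,S); sL=40/53, sR=40/49; mL=3100/2597, mR=20/53; mL+mR=4080/2597 → advance +1; mR−mL=-40/49 → turn -1·90°
n=3: pose=(-1,3,W); sL=1, sR=2; mL=5/2, mR=1/2; mL+mR=3 → advance +1; mR−mL=-2 → turn -1·90°
n=4: pose=(-2,3,N); sL=8, sR=8; mL=12, mR=4; mL+mR=16 → advance +1; mR−mL=-8 → turn -1·90°

0 8 8 12 4 -2 3 N
1 20/9 20/17 350/153 10/9 -2 4 E
2 40/53 40/49 3100/2597 20/53 -1 4 S
3 1 2 5/2 1/2 -1 3 W
4 8 8 12 4 -2 3 N
final -2 4 E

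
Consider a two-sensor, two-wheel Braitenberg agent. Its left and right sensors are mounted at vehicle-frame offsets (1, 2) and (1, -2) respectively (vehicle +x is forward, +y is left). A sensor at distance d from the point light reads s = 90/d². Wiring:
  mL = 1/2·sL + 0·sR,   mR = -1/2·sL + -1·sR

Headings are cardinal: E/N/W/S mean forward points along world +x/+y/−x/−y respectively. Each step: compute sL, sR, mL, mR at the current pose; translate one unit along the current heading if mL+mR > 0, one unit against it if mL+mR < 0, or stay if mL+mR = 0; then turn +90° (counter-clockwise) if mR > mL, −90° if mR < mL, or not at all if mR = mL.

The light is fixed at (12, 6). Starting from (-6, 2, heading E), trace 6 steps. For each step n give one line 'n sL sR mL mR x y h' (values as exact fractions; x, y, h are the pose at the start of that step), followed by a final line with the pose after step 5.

0 90/293 18/65 45/293 -8199/19045 -6 2 E
1 45/157 45/233 45/314 -24615/73162 -7 2 S
2 18/85 90/401 9/85 -11259/34085 -7 3 W
3 45/202 9/26 45/404 -2403/5252 -6 3 N
4 90/293 18/65 45/293 -8199/19045 -6 2 E
5 45/157 45/233 45/314 -24615/73162 -7 2 S
final -7 3 W

n=0: pose=(-6,2,E); sL=90/293, sR=18/65; mL=45/293, mR=-8199/19045; mL+mR=-18/65 → advance -1; mR−mL=-11124/19045 → turn -1·90°
n=1: pose=(-7,2,S); sL=45/157, sR=45/233; mL=45/314, mR=-24615/73162; mL+mR=-45/233 → advance -1; mR−mL=-17550/36581 → turn -1·90°
n=2: pose=(-7,3,W); sL=18/85, sR=90/401; mL=9/85, mR=-11259/34085; mL+mR=-90/401 → advance -1; mR−mL=-14868/34085 → turn -1·90°
n=3: pose=(-6,3,N); sL=45/202, sR=9/26; mL=45/404, mR=-2403/5252; mL+mR=-9/26 → advance -1; mR−mL=-747/1313 → turn -1·90°
n=4: pose=(-6,2,E); sL=90/293, sR=18/65; mL=45/293, mR=-8199/19045; mL+mR=-18/65 → advance -1; mR−mL=-11124/19045 → turn -1·90°
n=5: pose=(-7,2,S); sL=45/157, sR=45/233; mL=45/314, mR=-24615/73162; mL+mR=-45/233 → advance -1; mR−mL=-17550/36581 → turn -1·90°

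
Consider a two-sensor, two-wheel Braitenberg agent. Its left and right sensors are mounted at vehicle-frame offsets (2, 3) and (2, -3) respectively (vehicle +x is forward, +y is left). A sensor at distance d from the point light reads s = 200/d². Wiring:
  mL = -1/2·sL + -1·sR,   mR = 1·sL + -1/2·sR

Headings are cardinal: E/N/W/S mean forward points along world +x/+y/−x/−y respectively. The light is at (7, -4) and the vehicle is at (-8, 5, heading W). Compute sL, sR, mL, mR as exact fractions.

8/13 200/433 -4332/5629 2164/5629

left sensor world pos  = (-10, 2); dL² = 325
right sensor world pos = (-10, 8); dR² = 433
sL = 200/325 = 8/13
sR = 200/433 = 200/433
mL = -1/2·sL + -1·sR = -4332/5629
mR = 1·sL + -1/2·sR = 2164/5629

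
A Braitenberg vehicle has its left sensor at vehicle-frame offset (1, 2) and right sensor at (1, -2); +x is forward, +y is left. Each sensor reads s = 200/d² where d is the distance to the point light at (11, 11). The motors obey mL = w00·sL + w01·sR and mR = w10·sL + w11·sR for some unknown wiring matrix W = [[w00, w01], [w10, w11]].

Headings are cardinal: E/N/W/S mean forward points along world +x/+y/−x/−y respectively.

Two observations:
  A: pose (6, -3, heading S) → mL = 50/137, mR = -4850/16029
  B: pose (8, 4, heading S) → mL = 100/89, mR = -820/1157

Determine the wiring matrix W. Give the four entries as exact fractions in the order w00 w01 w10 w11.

0 1/2 1/2 -1

obs A: pose=(6,-3,S) → sL=100/117, sR=100/137, mL=50/137, mR=-4850/16029
obs B: pose=(8,4,S) → sL=40/13, sR=200/89, mL=100/89, mR=-820/1157
sensor matrix S = [[100/117, 100/137], [40/13, 200/89]]; det S = -464000/1426581
solve [mL_A; mL_B] = S·[w00; w01] and [mR_A; mR_B] = S·[w10; w11]:
  w00 = 0, w01 = 1/2, w10 = 1/2, w11 = -1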